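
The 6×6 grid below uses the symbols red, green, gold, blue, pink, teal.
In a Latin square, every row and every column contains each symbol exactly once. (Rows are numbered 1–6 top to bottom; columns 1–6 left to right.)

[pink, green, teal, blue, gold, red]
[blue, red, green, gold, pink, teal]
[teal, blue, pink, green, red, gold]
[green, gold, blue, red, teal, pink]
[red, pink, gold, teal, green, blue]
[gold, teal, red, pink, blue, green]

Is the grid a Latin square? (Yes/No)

Each row is a permutation of the 6 symbols, and so is each column.

Yes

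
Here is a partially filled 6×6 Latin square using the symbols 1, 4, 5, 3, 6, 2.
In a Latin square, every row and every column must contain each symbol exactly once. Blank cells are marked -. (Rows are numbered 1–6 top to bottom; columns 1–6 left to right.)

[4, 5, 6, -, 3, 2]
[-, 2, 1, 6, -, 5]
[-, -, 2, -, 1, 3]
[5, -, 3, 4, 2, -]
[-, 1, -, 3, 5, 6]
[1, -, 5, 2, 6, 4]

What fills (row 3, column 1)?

Row 3 already has {1, 3, 2} and column 1 already has {1, 4, 5}, so row 3, column 1 must be 6.

6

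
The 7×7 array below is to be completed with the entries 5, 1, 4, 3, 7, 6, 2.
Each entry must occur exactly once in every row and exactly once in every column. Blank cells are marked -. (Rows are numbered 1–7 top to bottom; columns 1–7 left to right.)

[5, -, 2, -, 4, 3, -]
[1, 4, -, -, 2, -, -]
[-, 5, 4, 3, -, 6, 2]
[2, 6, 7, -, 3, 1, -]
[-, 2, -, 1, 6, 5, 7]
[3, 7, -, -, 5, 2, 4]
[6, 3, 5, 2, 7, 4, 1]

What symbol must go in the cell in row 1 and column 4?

7

Row 1, column 2: row 1 has {5, 4, 3, 2} and column 2 has {5, 4, 3, 7, 6, 2}, leaving only 1.
Row 1, column 7: row 1 has {5, 1, 4, 3, 2} and column 7 has {1, 4, 7, 2}, leaving only 6.
Row 1 already has {5, 1, 4, 3, 6, 2} and column 4 already has {1, 3, 2}, so row 1, column 4 must be 7.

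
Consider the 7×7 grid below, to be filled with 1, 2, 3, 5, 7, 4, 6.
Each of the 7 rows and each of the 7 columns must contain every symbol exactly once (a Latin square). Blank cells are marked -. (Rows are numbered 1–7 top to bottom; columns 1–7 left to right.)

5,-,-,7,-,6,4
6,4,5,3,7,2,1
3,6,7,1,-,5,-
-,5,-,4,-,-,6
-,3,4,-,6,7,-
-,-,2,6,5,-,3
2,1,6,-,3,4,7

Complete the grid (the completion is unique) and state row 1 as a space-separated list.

5 2 3 7 1 6 4

Row 1, column 2: row 1 has {5, 7, 4, 6} and column 2 has {1, 3, 5, 4, 6}, leaving only 2.
Row 1, column 5: row 1 has {2, 5, 7, 4, 6} and column 5 has {3, 5, 7, 6}, leaving only 1.
Row 1, column 3: row 1 has {1, 2, 5, 7, 4, 6} and column 3 has {2, 5, 7, 4, 6}, leaving only 3.
So row 1 reads: 5 2 3 7 1 6 4.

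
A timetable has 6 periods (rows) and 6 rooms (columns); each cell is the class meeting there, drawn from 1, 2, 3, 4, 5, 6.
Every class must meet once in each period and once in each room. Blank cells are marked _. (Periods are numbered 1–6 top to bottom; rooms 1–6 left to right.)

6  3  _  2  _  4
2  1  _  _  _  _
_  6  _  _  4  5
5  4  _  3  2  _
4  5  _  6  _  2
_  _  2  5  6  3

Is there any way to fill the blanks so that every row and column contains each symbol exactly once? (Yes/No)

Period 6, room 2: period 6 together with room 2 already contain {1, 2, 3, 4, 5, 6} — every symbol — so nothing can go there. The grid has no valid completion.

No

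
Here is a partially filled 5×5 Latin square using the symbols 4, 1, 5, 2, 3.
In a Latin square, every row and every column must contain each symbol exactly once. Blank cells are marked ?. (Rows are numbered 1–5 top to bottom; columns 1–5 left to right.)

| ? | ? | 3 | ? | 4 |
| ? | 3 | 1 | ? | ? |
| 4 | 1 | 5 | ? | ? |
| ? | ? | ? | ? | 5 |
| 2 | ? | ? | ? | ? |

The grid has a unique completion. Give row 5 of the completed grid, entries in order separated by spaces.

2 5 4 3 1

Row 5, column 3: row 5 has {2} and column 3 has {1, 5, 3}, leaving only 4.
Row 5, column 2: row 5 has {4, 2} and column 2 has {1, 3}, leaving only 5.
Row 1, column 2: row 1 has {4, 3} and column 2 has {1, 5, 3}, leaving only 2.
Row 2, column 1: row 2 has {1, 3} and column 1 has {4, 2}, leaving only 5.
Row 1, column 1: row 1 has {4, 2, 3} and column 1 has {4, 5, 2}, leaving only 1.
Row 1, column 4: row 1 has {4, 1, 2, 3} and column 4 has {}, leaving only 5.
Row 2, column 5: row 2 has {1, 5, 3} and column 5 has {4, 5}, leaving only 2.
Row 2, column 4: row 2 has {1, 5, 2, 3} and column 4 has {5}, leaving only 4.
Row 3, column 5: row 3 has {4, 1, 5} and column 5 has {4, 5, 2}, leaving only 3.
Row 5, column 5: row 5 has {4, 5, 2} and column 5 has {4, 5, 2, 3}, leaving only 1.
Row 5, column 4: row 5 has {4, 1, 5, 2} and column 4 has {4, 5}, leaving only 3.
So row 5 reads: 2 5 4 3 1.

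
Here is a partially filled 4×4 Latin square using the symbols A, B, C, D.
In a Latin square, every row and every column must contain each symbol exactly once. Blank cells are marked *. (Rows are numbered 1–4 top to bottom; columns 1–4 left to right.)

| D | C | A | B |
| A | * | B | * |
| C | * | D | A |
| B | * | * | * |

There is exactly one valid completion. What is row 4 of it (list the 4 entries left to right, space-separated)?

Row 4, column 3: row 4 has {B} and column 3 has {A, B, D}, leaving only C.
Row 4, column 4: row 4 has {B, C} and column 4 has {A, B}, leaving only D.
Row 4, column 2: row 4 has {B, C, D} and column 2 has {C}, leaving only A.
So row 4 reads: B A C D.

B A C D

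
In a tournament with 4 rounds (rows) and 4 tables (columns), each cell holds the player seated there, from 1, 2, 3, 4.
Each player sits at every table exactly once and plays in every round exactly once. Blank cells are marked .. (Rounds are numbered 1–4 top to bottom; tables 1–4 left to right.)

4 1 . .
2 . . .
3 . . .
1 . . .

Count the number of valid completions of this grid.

8

Round 1, table 3: eliminating its round and table leaves {2, 3}.
Round 1, table 4: eliminating its round and table leaves {2, 3}.
Round 2, table 2: eliminating its round and table leaves {3, 4}.
Round 2, table 3: eliminating its round and table leaves {1, 3, 4}.
Round 2, table 4: eliminating its round and table leaves {1, 3, 4}.
Round 3, table 2: eliminating its round and table leaves {2, 4}.
Round 3, table 3: eliminating its round and table leaves {1, 2, 4}.
Round 3, table 4: eliminating its round and table leaves {1, 2, 4}.
Round 4, table 2: eliminating its round and table leaves {2, 3, 4}.
Round 4, table 3: eliminating its round and table leaves {2, 3, 4}.
Round 4, table 4: eliminating its round and table leaves {2, 3, 4}.
Enumerating the assignments across these blanks that avoid any round or table repeat gives 8 completions.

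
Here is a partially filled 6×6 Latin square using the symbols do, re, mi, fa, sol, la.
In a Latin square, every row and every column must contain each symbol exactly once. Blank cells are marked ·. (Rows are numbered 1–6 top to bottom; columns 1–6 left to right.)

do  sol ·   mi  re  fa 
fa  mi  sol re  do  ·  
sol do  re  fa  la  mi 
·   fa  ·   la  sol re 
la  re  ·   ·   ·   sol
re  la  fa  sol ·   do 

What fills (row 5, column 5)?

fa

Row 1, column 3: row 1 has {do, re, mi, fa, sol} and column 3 has {re, fa, sol}, leaving only la.
Row 2, column 6: row 2 has {do, re, mi, fa, sol} and column 6 has {do, re, mi, fa, sol}, leaving only la.
Row 4, column 1: row 4 has {re, fa, sol, la} and column 1 has {do, re, fa, sol, la}, leaving only mi.
Row 4, column 3: row 4 has {re, mi, fa, sol, la} and column 3 has {re, fa, sol, la}, leaving only do.
Row 5, column 3: row 5 has {re, sol, la} and column 3 has {do, re, fa, sol, la}, leaving only mi.
Row 5 already has {re, mi, sol, la} and column 5 already has {do, re, sol, la}, so row 5, column 5 must be fa.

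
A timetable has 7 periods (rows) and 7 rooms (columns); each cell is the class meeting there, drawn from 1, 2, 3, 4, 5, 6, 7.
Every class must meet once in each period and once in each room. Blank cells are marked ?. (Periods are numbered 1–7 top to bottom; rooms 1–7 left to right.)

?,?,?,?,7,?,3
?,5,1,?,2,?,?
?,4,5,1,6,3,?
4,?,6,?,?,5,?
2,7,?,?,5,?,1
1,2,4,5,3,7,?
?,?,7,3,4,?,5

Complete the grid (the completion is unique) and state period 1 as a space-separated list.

5 6 2 4 7 1 3

Period 1, room 3: period 1 has {3, 7} and room 3 has {1, 4, 5, 6, 7}, leaving only 2.
Period 3, room 1: period 3 has {1, 3, 4, 5, 6} and room 1 has {1, 2, 4}, leaving only 7.
Period 3, room 7: period 3 has {1, 3, 4, 5, 6, 7} and room 7 has {1, 3, 5}, leaving only 2.
Period 4, room 5: period 4 has {4, 5, 6} and room 5 has {2, 3, 4, 5, 6, 7}, leaving only 1.
Period 4, room 2: period 4 has {1, 4, 5, 6} and room 2 has {2, 4, 5, 7}, leaving only 3.
Period 4, room 7: period 4 has {1, 3, 4, 5, 6} and room 7 has {1, 2, 3, 5}, leaving only 7.
Period 4, room 4: period 4 has {1, 3, 4, 5, 6, 7} and room 4 has {1, 3, 5}, leaving only 2.
Period 5, room 3: period 5 has {1, 2, 5, 7} and room 3 has {1, 2, 4, 5, 6, 7}, leaving only 3.
Period 6, room 7: period 6 has {1, 2, 3, 4, 5, 7} and room 7 has {1, 2, 3, 5, 7}, leaving only 6.
Period 2, room 7: period 2 has {1, 2, 5} and room 7 has {1, 2, 3, 5, 6, 7}, leaving only 4.
Period 2, room 6: period 2 has {1, 2, 4, 5} and room 6 has {3, 5, 7}, leaving only 6.
Period 2, room 1: period 2 has {1, 2, 4, 5, 6} and room 1 has {1, 2, 4, 7}, leaving only 3.
Period 2, room 4: period 2 has {1, 2, 3, 4, 5, 6} and room 4 has {1, 2, 3, 5}, leaving only 7.
Period 5, room 6: period 5 has {1, 2, 3, 5, 7} and room 6 has {3, 5, 6, 7}, leaving only 4.
Period 1, room 6: period 1 has {2, 3, 7} and room 6 has {3, 4, 5, 6, 7}, leaving only 1.
Period 1, room 2: period 1 has {1, 2, 3, 7} and room 2 has {2, 3, 4, 5, 7}, leaving only 6.
Period 1, room 1: period 1 has {1, 2, 3, 6, 7} and room 1 has {1, 2, 3, 4, 7}, leaving only 5.
Period 1, room 4: period 1 has {1, 2, 3, 5, 6, 7} and room 4 has {1, 2, 3, 5, 7}, leaving only 4.
So period 1 reads: 5 6 2 4 7 1 3.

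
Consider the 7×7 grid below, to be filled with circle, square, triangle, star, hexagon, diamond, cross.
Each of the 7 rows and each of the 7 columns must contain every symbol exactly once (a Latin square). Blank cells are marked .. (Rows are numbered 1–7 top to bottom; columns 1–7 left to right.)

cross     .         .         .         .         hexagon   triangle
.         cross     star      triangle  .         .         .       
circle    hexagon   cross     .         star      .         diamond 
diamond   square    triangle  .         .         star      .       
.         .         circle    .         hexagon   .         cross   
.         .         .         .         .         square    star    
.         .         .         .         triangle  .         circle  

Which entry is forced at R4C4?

cross

Row 3, column 4: row 3 has {circle, star, hexagon, diamond, cross} and column 4 has {triangle}, leaving only square.
Row 3, column 6: row 3 has {circle, square, star, hexagon, diamond, cross} and column 6 has {square, star, hexagon}, leaving only triangle.
Row 4, column 7: row 4 has {square, triangle, star, diamond} and column 7 has {circle, triangle, star, diamond, cross}, leaving only hexagon.
Row 2, column 7: row 2 has {triangle, star, cross} and column 7 has {circle, triangle, star, hexagon, diamond, cross}, leaving only square.
Row 2, column 1: row 2 has {square, triangle, star, cross} and column 1 has {circle, diamond, cross}, leaving only hexagon.
Row 5, column 6: row 5 has {circle, hexagon, cross} and column 6 has {square, triangle, star, hexagon}, leaving only diamond.
Row 2, column 6: row 2 has {square, triangle, star, hexagon, cross} and column 6 has {square, triangle, star, hexagon, diamond}, leaving only circle.
Row 2, column 5: row 2 has {circle, square, triangle, star, hexagon, cross} and column 5 has {triangle, star, hexagon}, leaving only diamond.
Row 5, column 4: row 5 has {circle, hexagon, diamond, cross} and column 4 has {square, triangle}, leaving only star.
Row 5, column 2: row 5 has {circle, star, hexagon, diamond, cross} and column 2 has {square, hexagon, cross}, leaving only triangle.
Row 5, column 1: row 5 has {circle, triangle, star, hexagon, diamond, cross} and column 1 has {circle, hexagon, diamond, cross}, leaving only square.
Row 6, column 1: row 6 has {square, star} and column 1 has {circle, square, hexagon, diamond, cross}, leaving only triangle.
Row 7, column 1: row 7 has {circle, triangle} and column 1 has {circle, square, triangle, hexagon, diamond, cross}, leaving only star.
Row 7, column 2: row 7 has {circle, triangle, star} and column 2 has {square, triangle, hexagon, cross}, leaving only diamond.
Row 6, column 2: row 6 has {square, triangle, star} and column 2 has {square, triangle, hexagon, diamond, cross}, leaving only circle.
Row 1, column 2: row 1 has {triangle, hexagon, cross} and column 2 has {circle, square, triangle, hexagon, diamond, cross}, leaving only star.
Row 6, column 5: row 6 has {circle, square, triangle, star} and column 5 has {triangle, star, hexagon, diamond}, leaving only cross.
Row 4, column 5: row 4 has {square, triangle, star, hexagon, diamond} and column 5 has {triangle, star, hexagon, diamond, cross}, leaving only circle.
Row 4 already has {circle, square, triangle, star, hexagon, diamond} and column 4 already has {square, triangle, star}, so row 4, column 4 must be cross.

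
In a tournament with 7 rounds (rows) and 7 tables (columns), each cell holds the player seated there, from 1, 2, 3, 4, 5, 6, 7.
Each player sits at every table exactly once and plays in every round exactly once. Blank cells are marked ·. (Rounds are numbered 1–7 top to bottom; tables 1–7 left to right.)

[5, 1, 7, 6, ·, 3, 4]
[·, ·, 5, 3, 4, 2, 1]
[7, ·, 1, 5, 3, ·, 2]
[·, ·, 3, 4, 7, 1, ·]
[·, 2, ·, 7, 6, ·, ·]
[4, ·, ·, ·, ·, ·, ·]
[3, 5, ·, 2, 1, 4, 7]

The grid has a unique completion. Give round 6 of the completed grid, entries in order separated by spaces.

4 3 2 1 5 7 6

Round 6, table 4: round 6 has {4} and table 4 has {2, 3, 4, 5, 6, 7}, leaving only 1.
Round 1, table 5: round 1 has {1, 3, 4, 5, 6, 7} and table 5 has {1, 3, 4, 6, 7}, leaving only 2.
Round 6, table 5: round 6 has {1, 4} and table 5 has {1, 2, 3, 4, 6, 7}, leaving only 5.
Round 2, table 1: round 2 has {1, 2, 3, 4, 5} and table 1 has {3, 4, 5, 7}, leaving only 6.
Round 2, table 2: round 2 has {1, 2, 3, 4, 5, 6} and table 2 has {1, 2, 5}, leaving only 7.
Round 3, table 6: round 3 has {1, 2, 3, 5, 7} and table 6 has {1, 2, 3, 4}, leaving only 6.
Round 6, table 6: round 6 has {1, 4, 5} and table 6 has {1, 2, 3, 4, 6}, leaving only 7.
Round 3, table 2: round 3 has {1, 2, 3, 5, 6, 7} and table 2 has {1, 2, 5, 7}, leaving only 4.
Round 4, table 1: round 4 has {1, 3, 4, 7} and table 1 has {3, 4, 5, 6, 7}, leaving only 2.
Round 4, table 2: round 4 has {1, 2, 3, 4, 7} and table 2 has {1, 2, 4, 5, 7}, leaving only 6.
Round 6, table 2: round 6 has {1, 4, 5, 7} and table 2 has {1, 2, 4, 5, 6, 7}, leaving only 3.
Round 6, table 7: round 6 has {1, 3, 4, 5, 7} and table 7 has {1, 2, 4, 7}, leaving only 6.
Round 6, table 3: round 6 has {1, 3, 4, 5, 6, 7} and table 3 has {1, 3, 5, 7}, leaving only 2.
So round 6 reads: 4 3 2 1 5 7 6.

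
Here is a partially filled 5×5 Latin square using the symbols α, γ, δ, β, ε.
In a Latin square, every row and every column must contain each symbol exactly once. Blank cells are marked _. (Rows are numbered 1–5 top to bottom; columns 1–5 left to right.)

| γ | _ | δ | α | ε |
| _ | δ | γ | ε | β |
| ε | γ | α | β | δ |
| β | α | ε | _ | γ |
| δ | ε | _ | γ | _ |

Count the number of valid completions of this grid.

1

Row 1, column 2: eliminating its row and column leaves {β}.
Row 2, column 1: eliminating its row and column leaves {α}.
Row 4, column 4: eliminating its row and column leaves {δ}.
Row 5, column 3: eliminating its row and column leaves {β}.
Row 5, column 5: eliminating its row and column leaves {α}.
Only one assignment across all blanks avoids any row or column repeat, giving 1 completion.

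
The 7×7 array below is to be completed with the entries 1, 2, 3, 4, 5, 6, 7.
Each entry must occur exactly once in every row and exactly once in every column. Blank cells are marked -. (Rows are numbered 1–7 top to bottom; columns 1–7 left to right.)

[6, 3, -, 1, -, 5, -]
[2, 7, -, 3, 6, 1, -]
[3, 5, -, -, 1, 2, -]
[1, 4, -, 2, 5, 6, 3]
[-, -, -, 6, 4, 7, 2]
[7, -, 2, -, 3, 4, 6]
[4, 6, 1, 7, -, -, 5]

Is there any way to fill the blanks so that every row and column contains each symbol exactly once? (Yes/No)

Row 2, column 7: row 2 has {1, 2, 3, 6, 7} and column 7 has {2, 3, 5, 6}, so it must be 4.
Row 1, column 7: row 1 has {1, 3, 5, 6} and column 7 has {2, 3, 4, 5, 6}, so it must be 7.
Now row 3, column 7: row 3 together with column 7 already contain {1, 2, 3, 4, 5, 6, 7} — every symbol — so nothing can go there. The grid has no valid completion.

No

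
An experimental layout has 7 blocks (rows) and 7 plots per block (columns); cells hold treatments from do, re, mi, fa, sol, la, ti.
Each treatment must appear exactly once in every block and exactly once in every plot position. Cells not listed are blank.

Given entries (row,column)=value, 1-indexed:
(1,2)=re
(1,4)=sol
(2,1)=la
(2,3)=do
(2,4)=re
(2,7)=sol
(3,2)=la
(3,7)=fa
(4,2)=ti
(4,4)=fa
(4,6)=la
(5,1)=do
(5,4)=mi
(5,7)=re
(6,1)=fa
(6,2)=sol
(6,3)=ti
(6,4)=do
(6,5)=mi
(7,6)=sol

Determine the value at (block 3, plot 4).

ti

Block 3 already has {fa, la} and plot 4 already has {do, re, mi, fa, sol}, so block 3, plot 4 must be ti.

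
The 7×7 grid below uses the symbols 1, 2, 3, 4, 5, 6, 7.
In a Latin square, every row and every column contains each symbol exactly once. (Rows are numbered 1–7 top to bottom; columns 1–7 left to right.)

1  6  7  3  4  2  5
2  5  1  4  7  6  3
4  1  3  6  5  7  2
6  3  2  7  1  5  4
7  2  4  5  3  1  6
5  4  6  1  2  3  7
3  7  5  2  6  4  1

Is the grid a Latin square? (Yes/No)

Each row is a permutation of the 7 symbols, and so is each column.

Yes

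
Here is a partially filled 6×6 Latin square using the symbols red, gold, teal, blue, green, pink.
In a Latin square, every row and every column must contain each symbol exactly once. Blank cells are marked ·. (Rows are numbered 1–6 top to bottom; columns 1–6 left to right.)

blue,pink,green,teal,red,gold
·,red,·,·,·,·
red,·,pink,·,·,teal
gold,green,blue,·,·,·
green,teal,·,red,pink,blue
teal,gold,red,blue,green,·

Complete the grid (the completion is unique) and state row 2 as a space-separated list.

pink red teal gold blue green

Row 2, column 1: row 2 has {red} and column 1 has {red, gold, teal, blue, green}, leaving only pink.
Row 2, column 6: row 2 has {red, pink} and column 6 has {gold, teal, blue}, leaving only green.
Row 2, column 4: row 2 has {red, green, pink} and column 4 has {red, teal, blue}, leaving only gold.
Row 2, column 3: row 2 has {red, gold, green, pink} and column 3 has {red, blue, green, pink}, leaving only teal.
Row 2, column 5: row 2 has {red, gold, teal, green, pink} and column 5 has {red, green, pink}, leaving only blue.
So row 2 reads: pink red teal gold blue green.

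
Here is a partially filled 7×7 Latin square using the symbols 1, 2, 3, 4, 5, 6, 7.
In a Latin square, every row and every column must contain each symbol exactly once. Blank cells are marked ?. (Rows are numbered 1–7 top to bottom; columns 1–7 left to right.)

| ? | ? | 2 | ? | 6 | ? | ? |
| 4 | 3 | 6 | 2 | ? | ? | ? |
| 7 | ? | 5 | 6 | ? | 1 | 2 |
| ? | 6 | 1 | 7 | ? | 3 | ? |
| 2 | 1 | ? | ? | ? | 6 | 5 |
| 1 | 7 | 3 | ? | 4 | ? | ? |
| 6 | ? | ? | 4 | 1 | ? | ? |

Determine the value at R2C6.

7

Row 3, column 2: row 3 has {1, 2, 5, 6, 7} and column 2 has {1, 3, 6, 7}, leaving only 4.
Row 1, column 2: row 1 has {2, 6} and column 2 has {1, 3, 4, 6, 7}, leaving only 5.
Row 1, column 1: row 1 has {2, 5, 6} and column 1 has {1, 2, 4, 6, 7}, leaving only 3.
Row 1, column 4: row 1 has {2, 3, 5, 6} and column 4 has {2, 4, 6, 7}, leaving only 1.
Row 3, column 5: row 3 has {1, 2, 4, 5, 6, 7} and column 5 has {1, 4, 6}, leaving only 3.
Row 4, column 1: row 4 has {1, 3, 6, 7} and column 1 has {1, 2, 3, 4, 6, 7}, leaving only 5.
Row 4, column 5: row 4 has {1, 3, 5, 6, 7} and column 5 has {1, 3, 4, 6}, leaving only 2.
Row 4, column 7: row 4 has {1, 2, 3, 5, 6, 7} and column 7 has {2, 5}, leaving only 4.
Row 1, column 7: row 1 has {1, 2, 3, 5, 6} and column 7 has {2, 4, 5}, leaving only 7.
Row 1, column 6: row 1 has {1, 2, 3, 5, 6, 7} and column 6 has {1, 3, 6}, leaving only 4.
Row 2, column 7: row 2 has {2, 3, 4, 6} and column 7 has {2, 4, 5, 7}, leaving only 1.
Row 5, column 4: row 5 has {1, 2, 5, 6} and column 4 has {1, 2, 4, 6, 7}, leaving only 3.
Row 5, column 5: row 5 has {1, 2, 3, 5, 6} and column 5 has {1, 2, 3, 4, 6}, leaving only 7.
Row 2, column 5: row 2 has {1, 2, 3, 4, 6} and column 5 has {1, 2, 3, 4, 6, 7}, leaving only 5.
Row 2 already has {1, 2, 3, 4, 5, 6} and column 6 already has {1, 3, 4, 6}, so row 2, column 6 must be 7.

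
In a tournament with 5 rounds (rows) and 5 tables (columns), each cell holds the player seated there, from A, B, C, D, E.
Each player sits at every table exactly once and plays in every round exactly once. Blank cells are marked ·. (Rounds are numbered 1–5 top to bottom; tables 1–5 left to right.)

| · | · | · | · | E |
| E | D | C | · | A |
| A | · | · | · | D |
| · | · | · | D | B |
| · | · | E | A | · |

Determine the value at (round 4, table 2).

Round 2, table 4: round 2 has {A, C, D, E} and table 4 has {A, D}, leaving only B.
Round 1, table 4: round 1 has {E} and table 4 has {A, B, D}, leaving only C.
Round 3, table 3: round 3 has {A, D} and table 3 has {C, E}, leaving only B.
Round 3, table 4: round 3 has {A, B, D} and table 4 has {A, B, C, D}, leaving only E.
Round 3, table 2: round 3 has {A, B, D, E} and table 2 has {D}, leaving only C.
Round 4, table 1: round 4 has {B, D} and table 1 has {A, E}, leaving only C.
Round 4, table 3: round 4 has {B, C, D} and table 3 has {B, C, E}, leaving only A.
Round 4 already has {A, B, C, D} and table 2 already has {C, D}, so round 4, table 2 must be E.

E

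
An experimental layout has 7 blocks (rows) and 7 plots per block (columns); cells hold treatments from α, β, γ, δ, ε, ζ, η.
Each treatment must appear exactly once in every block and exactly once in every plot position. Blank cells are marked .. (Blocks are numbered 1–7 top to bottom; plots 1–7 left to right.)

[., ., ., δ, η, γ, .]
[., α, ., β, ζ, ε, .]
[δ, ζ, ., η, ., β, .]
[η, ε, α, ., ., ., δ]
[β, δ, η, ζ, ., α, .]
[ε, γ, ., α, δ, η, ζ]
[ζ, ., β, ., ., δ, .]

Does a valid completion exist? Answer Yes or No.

Block 6, plot 3: block 6 together with plot 3 already contain {α, β, γ, δ, ε, ζ, η} — every symbol — so nothing can go there. The grid has no valid completion.

No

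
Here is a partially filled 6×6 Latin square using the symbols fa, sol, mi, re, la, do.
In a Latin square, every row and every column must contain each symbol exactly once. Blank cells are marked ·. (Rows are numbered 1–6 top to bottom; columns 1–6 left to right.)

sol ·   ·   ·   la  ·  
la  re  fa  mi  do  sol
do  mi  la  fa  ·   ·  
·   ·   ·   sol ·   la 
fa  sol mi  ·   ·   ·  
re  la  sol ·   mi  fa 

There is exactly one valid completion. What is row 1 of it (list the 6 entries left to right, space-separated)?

Row 3, column 6: row 3 has {fa, mi, la, do} and column 6 has {fa, sol, la}, leaving only re.
Row 3, column 5: row 3 has {fa, mi, re, la, do} and column 5 has {mi, la, do}, leaving only sol.
Row 4, column 1: row 4 has {sol, la} and column 1 has {fa, sol, re, la, do}, leaving only mi.
Row 5, column 5: row 5 has {fa, sol, mi} and column 5 has {sol, mi, la, do}, leaving only re.
Row 4, column 5: row 4 has {sol, mi, la} and column 5 has {sol, mi, re, la, do}, leaving only fa.
Row 4, column 2: row 4 has {fa, sol, mi, la} and column 2 has {sol, mi, re, la}, leaving only do.
Row 1, column 2: row 1 has {sol, la} and column 2 has {sol, mi, re, la, do}, leaving only fa.
Row 4, column 3: row 4 has {fa, sol, mi, la, do} and column 3 has {fa, sol, mi, la}, leaving only re.
Row 1, column 3: row 1 has {fa, sol, la} and column 3 has {fa, sol, mi, re, la}, leaving only do.
Row 1, column 4: row 1 has {fa, sol, la, do} and column 4 has {fa, sol, mi}, leaving only re.
Row 1, column 6: row 1 has {fa, sol, re, la, do} and column 6 has {fa, sol, re, la}, leaving only mi.
So row 1 reads: sol fa do re la mi.

sol fa do re la mi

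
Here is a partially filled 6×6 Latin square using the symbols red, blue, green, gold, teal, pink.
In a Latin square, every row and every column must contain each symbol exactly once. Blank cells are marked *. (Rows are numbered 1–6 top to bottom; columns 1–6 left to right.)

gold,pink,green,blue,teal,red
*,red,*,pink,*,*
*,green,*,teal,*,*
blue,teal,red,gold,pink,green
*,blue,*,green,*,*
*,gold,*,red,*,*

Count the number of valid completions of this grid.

Row 2, column 1: eliminating its row and column leaves {green, teal}.
Row 2, column 3: eliminating its row and column leaves {blue, gold, teal}.
Row 2, column 5: eliminating its row and column leaves {blue, green, gold}.
Row 2, column 6: eliminating its row and column leaves {blue, gold, teal}.
Row 3, column 1: eliminating its row and column leaves {red, pink}.
Row 3, column 3: eliminating its row and column leaves {blue, gold, pink}.
Row 3, column 5: eliminating its row and column leaves {red, blue, gold}.
Row 3, column 6: eliminating its row and column leaves {blue, gold, pink}.
Row 5, column 1: eliminating its row and column leaves {red, teal, pink}.
Row 5, column 3: eliminating its row and column leaves {gold, teal, pink}.
Row 5, column 5: eliminating its row and column leaves {red, gold}.
Row 5, column 6: eliminating its row and column leaves {gold, teal, pink}.
Row 6, column 1: eliminating its row and column leaves {green, teal, pink}.
Row 6, column 3: eliminating its row and column leaves {blue, teal, pink}.
Row 6, column 5: eliminating its row and column leaves {blue, green}.
Row 6, column 6: eliminating its row and column leaves {blue, teal, pink}.
Enumerating the assignments across these blanks that avoid any row or column repeat gives 20 completions.

20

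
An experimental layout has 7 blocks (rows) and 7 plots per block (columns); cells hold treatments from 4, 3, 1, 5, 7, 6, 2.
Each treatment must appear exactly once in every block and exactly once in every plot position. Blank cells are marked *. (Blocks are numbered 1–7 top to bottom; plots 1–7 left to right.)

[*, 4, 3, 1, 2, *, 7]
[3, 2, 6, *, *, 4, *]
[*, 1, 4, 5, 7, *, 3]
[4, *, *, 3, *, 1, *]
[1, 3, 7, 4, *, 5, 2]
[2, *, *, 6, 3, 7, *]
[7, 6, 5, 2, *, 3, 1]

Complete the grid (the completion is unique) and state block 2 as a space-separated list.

3 2 6 7 1 4 5

Block 2, plot 4: block 2 has {4, 3, 6, 2} and plot 4 has {4, 3, 1, 5, 6, 2}, leaving only 7.
Block 2, plot 7: block 2 has {4, 3, 7, 6, 2} and plot 7 has {3, 1, 7, 2}, leaving only 5.
Block 2, plot 5: block 2 has {4, 3, 5, 7, 6, 2} and plot 5 has {3, 7, 2}, leaving only 1.
So block 2 reads: 3 2 6 7 1 4 5.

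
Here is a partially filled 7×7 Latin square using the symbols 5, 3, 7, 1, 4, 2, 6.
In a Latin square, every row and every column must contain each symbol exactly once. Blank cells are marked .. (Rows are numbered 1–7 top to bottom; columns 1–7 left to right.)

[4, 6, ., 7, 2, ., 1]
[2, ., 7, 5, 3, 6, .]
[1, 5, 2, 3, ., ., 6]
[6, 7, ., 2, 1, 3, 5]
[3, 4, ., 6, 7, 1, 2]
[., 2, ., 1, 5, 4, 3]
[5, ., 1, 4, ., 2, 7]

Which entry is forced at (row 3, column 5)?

Row 3 already has {5, 3, 1, 2, 6} and column 5 already has {5, 3, 7, 1, 2}, so row 3, column 5 must be 4.

4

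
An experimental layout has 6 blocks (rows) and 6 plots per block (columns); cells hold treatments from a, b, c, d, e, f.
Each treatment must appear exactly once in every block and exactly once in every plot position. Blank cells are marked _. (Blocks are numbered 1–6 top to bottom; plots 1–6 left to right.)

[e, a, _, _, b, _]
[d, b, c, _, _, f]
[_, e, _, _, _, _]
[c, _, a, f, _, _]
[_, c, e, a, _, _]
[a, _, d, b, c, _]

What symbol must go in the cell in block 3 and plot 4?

c

Block 1, plot 3: block 1 has {a, b, e} and plot 3 has {a, c, d, e}, leaving only f.
Block 2, plot 4: block 2 has {b, c, d, f} and plot 4 has {a, b, f}, leaving only e.
Block 2, plot 5: block 2 has {b, c, d, e, f} and plot 5 has {b, c}, leaving only a.
Block 3, plot 3: block 3 has {e} and plot 3 has {a, c, d, e, f}, leaving only b.
Block 3, plot 1: block 3 has {b, e} and plot 1 has {a, c, d, e}, leaving only f.
Block 3, plot 5: block 3 has {b, e, f} and plot 5 has {a, b, c}, leaving only d.
Block 3 already has {b, d, e, f} and plot 4 already has {a, b, e, f}, so block 3, plot 4 must be c.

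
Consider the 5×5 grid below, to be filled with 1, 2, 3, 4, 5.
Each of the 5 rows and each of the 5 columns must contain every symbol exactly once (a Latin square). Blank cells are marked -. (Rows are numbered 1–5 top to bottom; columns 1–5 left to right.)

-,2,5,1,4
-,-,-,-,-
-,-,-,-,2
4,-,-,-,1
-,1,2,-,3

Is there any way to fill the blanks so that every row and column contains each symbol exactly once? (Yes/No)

No row or column among the givens repeats a symbol, and propagating forced cells runs into no contradiction.
One valid completion exists (for instance, 3 2 5 1 4 / 2 4 1 3 5 / 1 3 4 5 2 / 4 5 3 2 1 / 5 1 2 4 3).

Yes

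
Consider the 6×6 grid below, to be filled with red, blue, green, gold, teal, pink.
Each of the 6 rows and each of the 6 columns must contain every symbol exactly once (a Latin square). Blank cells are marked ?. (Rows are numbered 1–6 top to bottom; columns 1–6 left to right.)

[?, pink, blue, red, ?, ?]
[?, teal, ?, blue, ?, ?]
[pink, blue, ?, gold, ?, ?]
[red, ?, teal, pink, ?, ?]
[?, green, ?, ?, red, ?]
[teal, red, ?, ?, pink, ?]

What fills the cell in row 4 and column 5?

blue

Row 4, column 2: row 4 has {red, teal, pink} and column 2 has {red, blue, green, teal, pink}, leaving only gold.
Row 5, column 4: row 5 has {red, green} and column 4 has {red, blue, gold, pink}, leaving only teal.
Row 6, column 4: row 6 has {red, teal, pink} and column 4 has {red, blue, gold, teal, pink}, leaving only green.
Row 6, column 3: row 6 has {red, green, teal, pink} and column 3 has {blue, teal}, leaving only gold.
Row 5, column 3: row 5 has {red, green, teal} and column 3 has {blue, gold, teal}, leaving only pink.
Row 6, column 6: row 6 has {red, green, gold, teal, pink} and column 6 has {}, leaving only blue.
Row 4, column 6: row 4 has {red, gold, teal, pink} and column 6 has {blue}, leaving only green.
Row 4 already has {red, green, gold, teal, pink} and column 5 already has {red, pink}, so row 4, column 5 must be blue.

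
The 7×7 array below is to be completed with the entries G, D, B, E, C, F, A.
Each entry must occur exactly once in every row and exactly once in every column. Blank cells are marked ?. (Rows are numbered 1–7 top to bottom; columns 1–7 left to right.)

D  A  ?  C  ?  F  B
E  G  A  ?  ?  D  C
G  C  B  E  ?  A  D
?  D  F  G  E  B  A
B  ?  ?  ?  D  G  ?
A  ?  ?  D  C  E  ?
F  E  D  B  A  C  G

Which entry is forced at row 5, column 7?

Row 1, column 5: row 1 has {D, B, C, F, A} and column 5 has {D, E, C, A}, leaving only G.
Row 1, column 3: row 1 has {G, D, B, C, F, A} and column 3 has {D, B, F, A}, leaving only E.
Row 2, column 4: row 2 has {G, D, E, C, A} and column 4 has {G, D, B, E, C}, leaving only F.
Row 2, column 5: row 2 has {G, D, E, C, F, A} and column 5 has {G, D, E, C, A}, leaving only B.
Row 3, column 5: row 3 has {G, D, B, E, C, A} and column 5 has {G, D, B, E, C, A}, leaving only F.
Row 4, column 1: row 4 has {G, D, B, E, F, A} and column 1 has {G, D, B, E, F, A}, leaving only C.
Row 5, column 2: row 5 has {G, D, B} and column 2 has {G, D, E, C, A}, leaving only F.
Row 5 already has {G, D, B, F} and column 7 already has {G, D, B, C, A}, so row 5, column 7 must be E.

E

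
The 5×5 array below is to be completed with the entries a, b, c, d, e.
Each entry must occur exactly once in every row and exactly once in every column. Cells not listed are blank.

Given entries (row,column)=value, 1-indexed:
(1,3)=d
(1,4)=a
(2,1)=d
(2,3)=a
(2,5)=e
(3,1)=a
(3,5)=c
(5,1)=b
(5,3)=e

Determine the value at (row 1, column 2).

Row 1, column 5: row 1 has {a, d} and column 5 has {c, e}, leaving only b.
Row 3, column 3: row 3 has {a, c} and column 3 has {a, d, e}, leaving only b.
Row 4, column 3: row 4 has {} and column 3 has {a, b, d, e}, leaving only c.
Row 4, column 1: row 4 has {c} and column 1 has {a, b, d}, leaving only e.
Row 1, column 1: row 1 has {a, b, d} and column 1 has {a, b, d, e}, leaving only c.
Row 1 already has {a, b, c, d} and column 2 already has {}, so row 1, column 2 must be e.

e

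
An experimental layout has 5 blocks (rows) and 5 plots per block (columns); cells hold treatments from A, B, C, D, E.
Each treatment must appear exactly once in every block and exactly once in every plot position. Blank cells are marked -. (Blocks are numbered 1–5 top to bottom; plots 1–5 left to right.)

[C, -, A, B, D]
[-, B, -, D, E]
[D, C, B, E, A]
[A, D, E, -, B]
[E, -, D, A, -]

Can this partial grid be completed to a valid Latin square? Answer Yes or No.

Block 2, plot 1: block 2 together with plot 1 already contain {A, B, C, D, E} — every symbol — so nothing can go there. The grid has no valid completion.

No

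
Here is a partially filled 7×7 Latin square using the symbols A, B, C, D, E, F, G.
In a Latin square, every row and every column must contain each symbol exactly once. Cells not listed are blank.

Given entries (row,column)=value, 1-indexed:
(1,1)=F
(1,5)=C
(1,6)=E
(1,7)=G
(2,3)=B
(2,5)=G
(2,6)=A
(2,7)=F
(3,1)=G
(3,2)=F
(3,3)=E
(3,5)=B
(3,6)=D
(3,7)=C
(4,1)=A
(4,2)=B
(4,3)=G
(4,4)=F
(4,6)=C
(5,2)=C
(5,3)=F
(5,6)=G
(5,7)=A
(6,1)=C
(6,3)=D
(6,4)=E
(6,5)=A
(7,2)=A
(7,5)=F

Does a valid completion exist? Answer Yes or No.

No row or column among the givens repeats a symbol, and propagating forced cells runs into no contradiction.
One valid completion exists (for instance, F D A B C E G / D E B C G A F / G F E A B D C / A B G F D C E / B C F D E G A / C G D E A F B / E A C G F B D).

Yes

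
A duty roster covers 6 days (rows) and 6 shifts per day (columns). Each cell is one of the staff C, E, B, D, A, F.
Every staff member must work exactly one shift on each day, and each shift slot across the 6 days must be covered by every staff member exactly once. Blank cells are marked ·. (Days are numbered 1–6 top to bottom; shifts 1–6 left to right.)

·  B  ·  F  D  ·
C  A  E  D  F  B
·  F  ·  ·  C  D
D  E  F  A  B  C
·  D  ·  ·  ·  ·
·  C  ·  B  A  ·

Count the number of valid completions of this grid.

Day 1, shift 1: eliminating its day and shift leaves {E, A}.
Day 1, shift 3: eliminating its day and shift leaves {C, A}.
Day 1, shift 6: eliminating its day and shift leaves {E, A}.
Day 3, shift 1: eliminating its day and shift leaves {E, B, A}.
Day 3, shift 3: eliminating its day and shift leaves {B, A}.
Day 3, shift 4: eliminating its day and shift leaves {E}.
Day 5, shift 1: eliminating its day and shift leaves {E, B, A, F}.
Day 5, shift 3: eliminating its day and shift leaves {C, B, A}.
Day 5, shift 4: eliminating its day and shift leaves {C, E}.
Day 5, shift 5: eliminating its day and shift leaves {E}.
Day 5, shift 6: eliminating its day and shift leaves {E, A, F}.
Day 6, shift 1: eliminating its day and shift leaves {E, F}.
Day 6, shift 3: eliminating its day and shift leaves {D}.
Day 6, shift 6: eliminating its day and shift leaves {E, F}.
Enumerating the assignments across these blanks that avoid any day or shift repeat gives 3 completions.

3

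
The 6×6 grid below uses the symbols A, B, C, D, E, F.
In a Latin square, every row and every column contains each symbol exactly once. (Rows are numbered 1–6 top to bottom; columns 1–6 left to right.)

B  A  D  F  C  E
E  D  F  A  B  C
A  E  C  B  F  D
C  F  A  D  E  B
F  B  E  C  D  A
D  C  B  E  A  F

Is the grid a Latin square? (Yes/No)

Yes

Each row is a permutation of the 6 symbols, and so is each column.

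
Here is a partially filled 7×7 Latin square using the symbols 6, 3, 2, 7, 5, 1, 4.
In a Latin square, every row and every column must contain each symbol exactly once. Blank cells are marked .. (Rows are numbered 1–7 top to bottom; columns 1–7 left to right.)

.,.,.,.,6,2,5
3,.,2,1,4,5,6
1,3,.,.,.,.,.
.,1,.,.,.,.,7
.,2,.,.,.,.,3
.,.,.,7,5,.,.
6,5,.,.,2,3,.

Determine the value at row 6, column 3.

Row 2, column 2: row 2 has {6, 3, 2, 5, 1, 4} and column 2 has {3, 2, 5, 1}, leaving only 7.
Row 1, column 2: row 1 has {6, 2, 5} and column 2 has {3, 2, 7, 5, 1}, leaving only 4.
Row 1, column 1: row 1 has {6, 2, 5, 4} and column 1 has {6, 3, 1}, leaving only 7.
Row 1, column 4: row 1 has {6, 2, 7, 5, 4} and column 4 has {7, 1}, leaving only 3.
Row 1, column 3: row 1 has {6, 3, 2, 7, 5, 4} and column 3 has {2}, leaving only 1.
Row 3, column 5: row 3 has {3, 1} and column 5 has {6, 2, 5, 4}, leaving only 7.
Row 4, column 5: row 4 has {7, 1} and column 5 has {6, 2, 7, 5, 4}, leaving only 3.
Row 5, column 5: row 5 has {3, 2} and column 5 has {6, 3, 2, 7, 5, 4}, leaving only 1.
Row 6, column 2: row 6 has {7, 5} and column 2 has {3, 2, 7, 5, 1, 4}, leaving only 6.
Row 7, column 4: row 7 has {6, 3, 2, 5} and column 4 has {3, 7, 1}, leaving only 4.
Row 7, column 3: row 7 has {6, 3, 2, 5, 4} and column 3 has {2, 1}, leaving only 7.
Row 7, column 7: row 7 has {6, 3, 2, 7, 5, 4} and column 7 has {6, 3, 7, 5}, leaving only 1.
Row 6, column 3 is narrowed to {3, 4}.
If it were 4, then row 6, column 7 would be left with no valid symbol.
So row 6, column 3 must be 3.

3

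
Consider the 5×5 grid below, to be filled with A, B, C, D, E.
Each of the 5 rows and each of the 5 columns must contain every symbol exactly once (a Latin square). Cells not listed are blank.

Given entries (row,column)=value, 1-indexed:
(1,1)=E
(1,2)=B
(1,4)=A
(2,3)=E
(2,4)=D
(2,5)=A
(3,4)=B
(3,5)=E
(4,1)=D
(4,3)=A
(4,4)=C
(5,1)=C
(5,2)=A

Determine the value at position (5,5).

Row 2, column 1: row 2 has {A, D, E} and column 1 has {C, D, E}, leaving only B.
Row 2, column 2: row 2 has {A, B, D, E} and column 2 has {A, B}, leaving only C.
Row 3, column 1: row 3 has {B, E} and column 1 has {B, C, D, E}, leaving only A.
Row 3, column 2: row 3 has {A, B, E} and column 2 has {A, B, C}, leaving only D.
Row 3, column 3: row 3 has {A, B, D, E} and column 3 has {A, E}, leaving only C.
Row 1, column 3: row 1 has {A, B, E} and column 3 has {A, C, E}, leaving only D.
Row 1, column 5: row 1 has {A, B, D, E} and column 5 has {A, E}, leaving only C.
Row 4, column 2: row 4 has {A, C, D} and column 2 has {A, B, C, D}, leaving only E.
Row 4, column 5: row 4 has {A, C, D, E} and column 5 has {A, C, E}, leaving only B.
Row 5 already has {A, C} and column 5 already has {A, B, C, E}, so row 5, column 5 must be D.

D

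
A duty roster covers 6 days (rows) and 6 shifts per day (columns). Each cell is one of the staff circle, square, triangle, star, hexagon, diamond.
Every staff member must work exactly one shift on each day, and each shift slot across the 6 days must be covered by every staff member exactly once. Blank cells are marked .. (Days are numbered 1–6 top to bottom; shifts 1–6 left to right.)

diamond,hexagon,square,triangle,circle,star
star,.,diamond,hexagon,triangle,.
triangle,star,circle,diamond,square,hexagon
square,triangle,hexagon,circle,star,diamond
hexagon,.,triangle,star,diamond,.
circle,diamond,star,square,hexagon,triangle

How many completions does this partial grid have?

2

Day 2, shift 2: eliminating its day and shift leaves {circle, square}.
Day 2, shift 6: eliminating its day and shift leaves {circle, square}.
Day 5, shift 2: eliminating its day and shift leaves {circle, square}.
Day 5, shift 6: eliminating its day and shift leaves {circle, square}.
Enumerating the assignments across these blanks that avoid any day or shift repeat gives 2 completions.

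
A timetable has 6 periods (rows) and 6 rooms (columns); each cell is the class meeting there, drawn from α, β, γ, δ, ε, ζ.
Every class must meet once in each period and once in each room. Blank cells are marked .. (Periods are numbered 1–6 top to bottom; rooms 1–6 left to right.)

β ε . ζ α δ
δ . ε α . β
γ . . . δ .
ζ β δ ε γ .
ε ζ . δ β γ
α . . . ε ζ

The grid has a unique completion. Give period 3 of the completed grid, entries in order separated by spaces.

γ α ζ β δ ε

Period 3, room 2: period 3 has {γ, δ} and room 2 has {β, ε, ζ}, leaving only α.
Period 3, room 4: period 3 has {α, γ, δ} and room 4 has {α, δ, ε, ζ}, leaving only β.
Period 3, room 3: period 3 has {α, β, γ, δ} and room 3 has {δ, ε}, leaving only ζ.
Period 3, room 6: period 3 has {α, β, γ, δ, ζ} and room 6 has {β, γ, δ, ζ}, leaving only ε.
So period 3 reads: γ α ζ β δ ε.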